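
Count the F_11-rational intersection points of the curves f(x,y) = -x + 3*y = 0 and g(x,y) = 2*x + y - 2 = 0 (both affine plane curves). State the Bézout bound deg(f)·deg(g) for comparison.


Common zeros: {(4, 5)}; count = 1; Bézout bound = 1.

deg(f) = 1, deg(g) = 1, so Bézout bound = 1.
Scan x ∈ F_11. For each x, list the y ∈ F_11 with f(x, y) ≡ 0 and those with g(x, y) ≡ 0 (mod 11); the common zeros in that column are the intersection.
  x = 0: f ≡ 0 at y ∈ {0}; g ≡ 0 at y ∈ {2}; common: ∅.
  x = 1: f ≡ 0 at y ∈ {4}; g ≡ 0 at y ∈ {0}; common: ∅.
  x = 2: f ≡ 0 at y ∈ {8}; g ≡ 0 at y ∈ {9}; common: ∅.
  x = 3: f ≡ 0 at y ∈ {1}; g ≡ 0 at y ∈ {7}; common: ∅.
  x = 4: f ≡ 0 at y ∈ {5}; g ≡ 0 at y ∈ {5}; common: {5}.
  x = 5: f ≡ 0 at y ∈ {9}; g ≡ 0 at y ∈ {3}; common: ∅.
  x = 6: f ≡ 0 at y ∈ {2}; g ≡ 0 at y ∈ {1}; common: ∅.
  x = 7: f ≡ 0 at y ∈ {6}; g ≡ 0 at y ∈ {10}; common: ∅.
  x = 8: f ≡ 0 at y ∈ {10}; g ≡ 0 at y ∈ {8}; common: ∅.
  x = 9: f ≡ 0 at y ∈ {3}; g ≡ 0 at y ∈ {6}; common: ∅.
  x = 10: f ≡ 0 at y ∈ {7}; g ≡ 0 at y ∈ {4}; common: ∅.
Collecting: common zeros = {(4, 5)}, so the count is 1.
Comparison with the Bézout bound: 1 ≤ 1 = deg(f)·deg(g), as expected for curves with no common component (the bound is attained).


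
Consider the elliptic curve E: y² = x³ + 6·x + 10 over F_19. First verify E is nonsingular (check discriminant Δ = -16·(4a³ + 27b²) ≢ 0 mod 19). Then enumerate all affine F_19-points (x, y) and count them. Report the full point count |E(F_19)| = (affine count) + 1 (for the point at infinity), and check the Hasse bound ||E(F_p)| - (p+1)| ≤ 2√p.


Affine points = {(1, 6), (1, 13), (2, 7), (2, 12), (3, 6), (3, 13), (8, 0), (10, 5), (10, 14), (11, 1), (11, 18), (12, 9), (12, 10), (13, 9), (13, 10), (14, 8), (14, 11), (15, 6), (15, 13), (17, 3), (17, 16)}; affine count = 21; |E(F_19)| = 22.

Discriminant check: Δ ∝ 4a³ + 27b² = 4·6³ + 27·10² = 4·216 + 27·100 ≡ 11 (mod 19). Nonzero ⇒ E is nonsingular.
For each x ∈ F_19, compute rhs = x³ + 6·x + 10 mod 19, then count y ∈ F_19 with y² ≡ rhs.
  x = 0: rhs = 10, matching y values: none (0 points).
  x = 1: rhs = 17, matching y values: 6, 13 (2 points).
  x = 2: rhs = 11, matching y values: 7, 12 (2 points).
  x = 3: rhs = 17, matching y values: 6, 13 (2 points).
  x = 4: rhs = 3, matching y values: none (0 points).
  x = 5: rhs = 13, matching y values: none (0 points).
  x = 6: rhs = 15, matching y values: none (0 points).
  x = 7: rhs = 15, matching y values: none (0 points).
  x = 8: rhs = 0, matching y values: 0 (1 points).
  x = 9: rhs = 14, matching y values: none (0 points).
  x = 10: rhs = 6, matching y values: 5, 14 (2 points).
  x = 11: rhs = 1, matching y values: 1, 18 (2 points).
  x = 12: rhs = 5, matching y values: 9, 10 (2 points).
  x = 13: rhs = 5, matching y values: 9, 10 (2 points).
  x = 14: rhs = 7, matching y values: 8, 11 (2 points).
  x = 15: rhs = 17, matching y values: 6, 13 (2 points).
  x = 16: rhs = 3, matching y values: none (0 points).
  x = 17: rhs = 9, matching y values: 3, 16 (2 points).
  x = 18: rhs = 3, matching y values: none (0 points).
Total affine count: 21.
Full point count |E(F_19)| = 21 + 1 = 22.
Hasse bound: |22 − (19+1)| = |2| = 2 ≤ 2√19 ≈ 8.7178 ✓.


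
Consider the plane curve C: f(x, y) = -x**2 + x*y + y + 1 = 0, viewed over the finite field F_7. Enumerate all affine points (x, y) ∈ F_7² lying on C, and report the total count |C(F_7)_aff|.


Affine F_7-points: {(0, 6), (1, 0), (2, 1), (3, 2), (4, 3), (5, 4), (6, 0), (6, 1), (6, 2), (6, 3), (6, 4), (6, 5), (6, 6)}; count = 13.

For each of the 49 pairs (x, y) ∈ F_7², evaluate f(x, y) mod 7. Record the zeros.
  x = 0: [0↦1, 1↦2, 2↦3, 3↦4, 4↦5, 5↦6, 6↦0]  zeros at y ∈ {6}
  x = 1: [0↦0, 1↦2, 2↦4, 3↦6, 4↦1, 5↦3, 6↦5]  zeros at y ∈ {0}
  x = 2: [0↦4, 1↦0, 2↦3, 3↦6, 4↦2, 5↦5, 6↦1]  zeros at y ∈ {1}
  x = 3: [0↦6, 1↦3, 2↦0, 3↦4, 4↦1, 5↦5, 6↦2]  zeros at y ∈ {2}
  x = 4: [0↦6, 1↦4, 2↦2, 3↦0, 4↦5, 5↦3, 6↦1]  zeros at y ∈ {3}
  x = 5: [0↦4, 1↦3, 2↦2, 3↦1, 4↦0, 5↦6, 6↦5]  zeros at y ∈ {4}
  x = 6: [0↦0, 1↦0, 2↦0, 3↦0, 4↦0, 5↦0, 6↦0]  zeros at y ∈ {0, 1, 2, 3, 4, 5, 6}
Collecting zeros: affine points = {(0, 6), (1, 0), (2, 1), (3, 2), (4, 3), (5, 4), (6, 0), (6, 1), (6, 2), (6, 3), (6, 4), (6, 5), (6, 6)}.
Total count |C(F_7)_aff| = 13.


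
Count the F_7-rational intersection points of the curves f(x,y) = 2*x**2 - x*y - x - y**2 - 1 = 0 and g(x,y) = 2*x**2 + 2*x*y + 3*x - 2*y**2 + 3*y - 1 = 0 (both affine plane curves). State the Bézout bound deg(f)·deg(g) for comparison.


Common zeros: ∅; count = 0; Bézout bound = 4.

deg(f) = 2, deg(g) = 2, so Bézout bound = 4.
Scan x ∈ F_7. For each x, list the y ∈ F_7 with f(x, y) ≡ 0 and those with g(x, y) ≡ 0 (mod 7); the common zeros in that column are the intersection.
  x = 0: f ≡ 0 at y ∈ ∅; g ≡ 0 at y ∈ {1, 4}; common: ∅.
  x = 1: f ≡ 0 at y ∈ {0, 6}; g ≡ 0 at y ∈ {1, 5}; common: ∅.
  x = 2: f ≡ 0 at y ∈ ∅; g ≡ 0 at y ∈ ∅; common: ∅.
  x = 3: f ≡ 0 at y ∈ {0, 4}; g ≡ 0 at y ∈ {3, 5}; common: ∅.
  x = 4: f ≡ 0 at y ∈ ∅; g ≡ 0 at y ∈ ∅; common: ∅.
  x = 5: f ≡ 0 at y ∈ ∅; g ≡ 0 at y ∈ {4, 6}; common: ∅.
  x = 6: f ≡ 0 at y ∈ {2, 6}; g ≡ 0 at y ∈ ∅; common: ∅.
Collecting: common zeros = ∅, so the count is 0.
Comparison with the Bézout bound: 0 ≤ 4 = deg(f)·deg(g), as expected for curves with no common component (the affine F_7-count falls short of the bound because intersections may lie at infinity, over extension fields, or carry multiplicity).


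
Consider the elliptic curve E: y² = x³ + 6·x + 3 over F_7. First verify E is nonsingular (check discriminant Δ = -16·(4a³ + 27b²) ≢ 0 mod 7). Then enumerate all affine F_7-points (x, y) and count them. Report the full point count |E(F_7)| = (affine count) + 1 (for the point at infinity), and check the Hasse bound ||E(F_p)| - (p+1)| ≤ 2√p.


Affine points = {(2, 3), (2, 4), (4, 0), (5, 2), (5, 5)}; affine count = 5; |E(F_7)| = 6.

Discriminant check: Δ ∝ 4a³ + 27b² = 4·6³ + 27·3² = 4·216 + 27·9 ≡ 1 (mod 7). Nonzero ⇒ E is nonsingular.
For each x ∈ F_7, compute rhs = x³ + 6·x + 3 mod 7, then count y ∈ F_7 with y² ≡ rhs.
  x = 0: rhs = 3, matching y values: none (0 points).
  x = 1: rhs = 3, matching y values: none (0 points).
  x = 2: rhs = 2, matching y values: 3, 4 (2 points).
  x = 3: rhs = 6, matching y values: none (0 points).
  x = 4: rhs = 0, matching y values: 0 (1 points).
  x = 5: rhs = 4, matching y values: 2, 5 (2 points).
  x = 6: rhs = 3, matching y values: none (0 points).
Total affine count: 5.
Full point count |E(F_7)| = 5 + 1 = 6.
Hasse bound: |6 − (7+1)| = |-2| = 2 ≤ 2√7 ≈ 5.2915 ✓.


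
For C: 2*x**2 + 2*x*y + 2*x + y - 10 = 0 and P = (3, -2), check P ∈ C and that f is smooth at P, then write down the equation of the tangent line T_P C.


Tangent line at P: 10*x + 7*y - 16 = 0.

Step 1: f(3, -2) = 0, so P lies on C.
Step 2: partial derivatives
  f_x(x, y) = 4*x + 2*y + 2, f_y(x, y) = 2*x + 1.
  f_x(P) = 10, f_y(P) = 7 (gradient nonzero, so P is smooth).
Step 3: tangent line at P: 10·(x − 3) + 7·(y − -2) = 0.
Expanding: 10*x + 7*y - 16 = 0.


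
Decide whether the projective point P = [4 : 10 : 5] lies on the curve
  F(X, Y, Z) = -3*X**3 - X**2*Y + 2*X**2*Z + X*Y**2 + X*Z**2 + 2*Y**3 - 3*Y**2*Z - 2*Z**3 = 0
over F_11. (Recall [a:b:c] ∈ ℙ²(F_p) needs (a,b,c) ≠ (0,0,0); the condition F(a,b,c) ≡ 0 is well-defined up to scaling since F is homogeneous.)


F(4,10,5) ≡ 8 (mod 11); P is NOT on the curve.

Evaluate F(4, 10, 5) term-by-term (mod 11).
  -3*X**3 ↦ -3·64·1·1 = -192
  -X**2*Y ↦ -1·16·10·1 = -160
  2*X**2*Z ↦ 2·16·1·5 = 160
  X*Y**2 ↦ 1·4·100·1 = 400
  X*Z**2 ↦ 1·4·1·25 = 100
  2*Y**3 ↦ 2·1·1000·1 = 2000
  -3*Y**2*Z ↦ -3·1·100·5 = -1500
  -2*Z**3 ↦ -2·1·1·125 = -250
Sum: F(4, 10, 5) = (-192) + (-160) + (160) + (400) + (100) + (2000) + (-1500) + (-250) = 558.
Reducing mod 11: 558 ≡ 8 (mod 11).
Since F(a, b, c) ≡ 8 ≠ 0 (mod 11), P does NOT lie on the curve.


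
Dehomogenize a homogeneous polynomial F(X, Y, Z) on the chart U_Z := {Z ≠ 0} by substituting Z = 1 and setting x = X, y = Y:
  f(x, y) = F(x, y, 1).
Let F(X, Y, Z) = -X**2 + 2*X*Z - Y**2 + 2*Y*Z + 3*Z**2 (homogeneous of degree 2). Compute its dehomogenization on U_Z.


f(x, y) = -x**2 + 2*x - y**2 + 2*y + 3

On U_Z we set Z = 1. Each monomial c·X^i·Y^j·Z^k in F becomes c·x^i·y^j·1^k = c·x^i·y^j.
Substituting Z = 1: F(X, Y, 1) = -x**2 + 2*x - y**2 + 2*y + 3.
Note: deg(f) ≤ deg(F) = 2; strict inequality happens when F is divisible by Z (lost terms).


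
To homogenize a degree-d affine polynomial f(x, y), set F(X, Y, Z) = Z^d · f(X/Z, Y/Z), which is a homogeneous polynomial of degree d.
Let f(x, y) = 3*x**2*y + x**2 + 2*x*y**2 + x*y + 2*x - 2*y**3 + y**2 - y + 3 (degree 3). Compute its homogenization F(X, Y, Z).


F(X, Y, Z) = 3*X**2*Y + X**2*Z + 2*X*Y**2 + X*Y*Z + 2*X*Z**2 - 2*Y**3 + Y**2*Z - Y*Z**2 + 3*Z**3

deg(f) = 3.
Substitute x = X/Z, y = Y/Z into f, then multiply by Z^3.
  monomial 3·x^2·y^1 ↦ 3·X^2·Y^1·Z^0.
  monomial 1·x^2·y^0 ↦ 1·X^2·Y^0·Z^1.
  monomial 2·x^1·y^2 ↦ 2·X^1·Y^2·Z^0.
  monomial 1·x^1·y^1 ↦ 1·X^1·Y^1·Z^1.
  monomial 2·x^1·y^0 ↦ 2·X^1·Y^0·Z^2.
  monomial -2·x^0·y^3 ↦ -2·X^0·Y^3·Z^0.
  monomial 1·x^0·y^2 ↦ 1·X^0·Y^2·Z^1.
  monomial -1·x^0·y^1 ↦ -1·X^0·Y^1·Z^2.
  monomial 3·x^0·y^0 ↦ 3·X^0·Y^0·Z^3.
Collecting: F(X, Y, Z) = 3*X**2*Y + X**2*Z + 2*X*Y**2 + X*Y*Z + 2*X*Z**2 - 2*Y**3 + Y**2*Z - Y*Z**2 + 3*Z**3.


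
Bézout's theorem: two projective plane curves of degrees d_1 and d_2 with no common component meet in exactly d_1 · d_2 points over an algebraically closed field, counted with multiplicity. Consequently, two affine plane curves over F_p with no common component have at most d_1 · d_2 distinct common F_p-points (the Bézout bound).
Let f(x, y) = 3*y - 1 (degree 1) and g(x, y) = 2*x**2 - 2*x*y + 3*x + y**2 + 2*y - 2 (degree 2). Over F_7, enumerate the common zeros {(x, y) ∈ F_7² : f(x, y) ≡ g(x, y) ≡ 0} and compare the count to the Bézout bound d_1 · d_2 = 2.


Common zeros: {(1, 5), (6, 5)}; count = 2; Bézout bound = 2.

deg(f) = 1, deg(g) = 2, so Bézout bound = 2.
Scan x ∈ F_7. For each x, list the y ∈ F_7 with f(x, y) ≡ 0 and those with g(x, y) ≡ 0 (mod 7); the common zeros in that column are the intersection.
  x = 0: f ≡ 0 at y ∈ {5}; g ≡ 0 at y ∈ ∅; common: ∅.
  x = 1: f ≡ 0 at y ∈ {5}; g ≡ 0 at y ∈ {2, 5}; common: {5}.
  x = 2: f ≡ 0 at y ∈ {5}; g ≡ 0 at y ∈ ∅; common: ∅.
  x = 3: f ≡ 0 at y ∈ {5}; g ≡ 0 at y ∈ {2}; common: ∅.
  x = 4: f ≡ 0 at y ∈ {5}; g ≡ 0 at y ∈ {0, 6}; common: ∅.
  x = 5: f ≡ 0 at y ∈ {5}; g ≡ 0 at y ∈ {0, 1}; common: ∅.
  x = 6: f ≡ 0 at y ∈ {5}; g ≡ 0 at y ∈ {5}; common: {5}.
Collecting: common zeros = {(1, 5), (6, 5)}, so the count is 2.
Comparison with the Bézout bound: 2 ≤ 2 = deg(f)·deg(g), as expected for curves with no common component (the bound is attained).


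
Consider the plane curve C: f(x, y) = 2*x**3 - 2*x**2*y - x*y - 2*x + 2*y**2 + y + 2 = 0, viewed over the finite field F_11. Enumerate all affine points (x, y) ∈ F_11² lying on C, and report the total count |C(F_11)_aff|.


Affine F_11-points: {(3, 5), (5, 0), (5, 5), (6, 3), (6, 8), (7, 1), (7, 7), (8, 2), (8, 5)}; count = 9.

For each of the 121 pairs (x, y) ∈ F_11², evaluate f(x, y) mod 11. Record the zeros.
  x = 0: [0↦2, 1↦5, 2↦1, 3↦1, 4↦5, 5↦2, 6↦3, 7↦8, 8↦6, 9↦8, 10↦3]  zeros at y ∈ ∅
  x = 1: [0↦2, 1↦2, 2↦6, 3↦3, 4↦4, 5↦9, 6↦7, 7↦9, 8↦4, 9↦3, 10↦6]  zeros at y ∈ ∅
  x = 2: [0↦3, 1↦7, 2↦4, 3↦5, 4↦10, 5↦8, 6↦10, 7↦5, 8↦4, 9↦7, 10↦3]  zeros at y ∈ ∅
  x = 3: [0↦6, 1↦10, 2↦7, 3↦8, 4↦2, 5↦0, 6↦2, 7↦8, 8↦7, 9↦10, 10↦6]  zeros at y ∈ {5}
  x = 4: [0↦1, 1↦1, 2↦5, 3↦2, 4↦3, 5↦8, 6↦6, 7↦8, 8↦3, 9↦2, 10↦5]  zeros at y ∈ ∅
  x = 5: [0↦0, 1↦3, 2↦10, 3↦10, 4↦3, 5↦0, 6↦1, 7↦6, 8↦4, 9↦6, 10↦1]  zeros at y ∈ {0, 5}
  x = 6: [0↦4, 1↦6, 2↦1, 3↦0, 4↦3, 5↦10, 6↦10, 7↦3, 8↦0, 9↦1, 10↦6]  zeros at y ∈ {3, 8}
  x = 7: [0↦3, 1↦0, 2↦1, 3↦6, 4↦4, 5↦6, 6↦1, 7↦0, 8↦3, 9↦10, 10↦10]  zeros at y ∈ {1, 7}
  x = 8: [0↦9, 1↦8, 2↦0, 3↦7, 4↦7, 5↦0, 6↦8, 7↦9, 8↦3, 9↦1, 10↦3]  zeros at y ∈ {2, 5}
  x = 9: [0↦1, 1↦9, 2↦10, 3↦4, 4↦2, 5↦4, 6↦10, 7↦9, 8↦1, 9↦8, 10↦8]  zeros at y ∈ ∅
  x = 10: [0↦2, 1↦4, 2↦10, 3↦9, 4↦1, 5↦8, 6↦8, 7↦1, 8↦9, 9↦10, 10↦4]  zeros at y ∈ ∅
Collecting zeros: affine points = {(3, 5), (5, 0), (5, 5), (6, 3), (6, 8), (7, 1), (7, 7), (8, 2), (8, 5)}.
Total count |C(F_11)_aff| = 9.


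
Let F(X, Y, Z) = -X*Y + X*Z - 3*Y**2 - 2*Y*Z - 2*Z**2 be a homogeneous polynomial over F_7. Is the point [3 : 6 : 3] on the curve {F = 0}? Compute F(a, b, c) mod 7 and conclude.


F(3,6,3) ≡ 4 (mod 7); P is NOT on the curve.

Evaluate F(3, 6, 3) term-by-term (mod 7).
  -X*Y ↦ -1·3·6·1 = -18
  X*Z ↦ 1·3·1·3 = 9
  -3*Y**2 ↦ -3·1·36·1 = -108
  -2*Y*Z ↦ -2·1·6·3 = -36
  -2*Z**2 ↦ -2·1·1·9 = -18
Sum: F(3, 6, 3) = (-18) + (9) + (-108) + (-36) + (-18) = -171.
Reducing mod 7: -171 ≡ 4 (mod 7).
Since F(a, b, c) ≡ 4 ≠ 0 (mod 7), P does NOT lie on the curve.


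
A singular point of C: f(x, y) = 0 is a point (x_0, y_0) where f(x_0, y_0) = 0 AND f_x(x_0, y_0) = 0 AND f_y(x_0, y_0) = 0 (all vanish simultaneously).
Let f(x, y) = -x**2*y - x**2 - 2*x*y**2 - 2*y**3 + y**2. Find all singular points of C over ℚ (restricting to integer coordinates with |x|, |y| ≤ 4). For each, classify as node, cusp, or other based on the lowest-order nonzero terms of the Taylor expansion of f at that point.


Singular points: {(0, 0)}; classification: node.

Compute partial derivatives:
  f_x = -2*x*y - 2*x - 2*y**2.
  f_y = -x**2 - 4*x*y - 6*y**2 + 2*y.
Scan x_0 ∈ {−4, ..., 4}. For each x_0, f_y(x_0, y) is a polynomial in y; find its integer roots y ∈ {−4, ..., 4}, then test f_x and f at those candidates.
  x = -4: f_y(-4, y) = -6*y**2 + 18*y - 16; no integer root y with |y| ≤ 4.
  x = -3: f_y(-3, y) = -6*y**2 + 14*y - 9; no integer root y with |y| ≤ 4.
  x = -2: f_y(-2, y) = -6*y**2 + 10*y - 4; vanishes at y ∈ {1}. (-2, 1): f_x = 6 ≠ 0.
  x = -1: f_y(-1, y) = -6*y**2 + 6*y - 1; no integer root y with |y| ≤ 4.
  x = 0: f_y(0, y) = -6*y**2 + 2*y; vanishes at y ∈ {0}. (0, 0): f_x = 0, f = 0 — SINGULAR.
  x = 1: f_y(1, y) = -6*y**2 - 2*y - 1; no integer root y with |y| ≤ 4.
  x = 2: f_y(2, y) = -6*y**2 - 6*y - 4; no integer root y with |y| ≤ 4.
  x = 3: f_y(3, y) = -6*y**2 - 10*y - 9; no integer root y with |y| ≤ 4.
  x = 4: f_y(4, y) = -6*y**2 - 14*y - 16; no integer root y with |y| ≤ 4.
Only singular point on the grid: (0, 0).
Classify: substitute x = 0 + u, y = 0 + v and expand: f = -u**2*v - u**2 - 2*u*v**2 - 2*v**3 + v**2.
No constant or linear terms (consistent with a singular point). Quadratic part: -u**2 + v**2. Cubic part: -u**2*v - 2*u*v**2 - 2*v**3.
The quadratic part v**2 - u**2 = (v − u)(v + u) splits into two distinct linear factors, so there are two distinct tangent lines y − 0 = ±(x − 0) — this is a node (ordinary double point).
Classification: node.


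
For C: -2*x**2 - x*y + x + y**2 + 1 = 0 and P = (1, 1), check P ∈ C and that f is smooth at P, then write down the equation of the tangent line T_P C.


Tangent line at P: -4*x + y + 3 = 0.

Step 1: f(1, 1) = 0, so P lies on C.
Step 2: partial derivatives
  f_x(x, y) = -4*x - y + 1, f_y(x, y) = -x + 2*y.
  f_x(P) = -4, f_y(P) = 1 (gradient nonzero, so P is smooth).
Step 3: tangent line at P: -4·(x − 1) + 1·(y − 1) = 0.
Expanding: -4*x + y + 3 = 0.


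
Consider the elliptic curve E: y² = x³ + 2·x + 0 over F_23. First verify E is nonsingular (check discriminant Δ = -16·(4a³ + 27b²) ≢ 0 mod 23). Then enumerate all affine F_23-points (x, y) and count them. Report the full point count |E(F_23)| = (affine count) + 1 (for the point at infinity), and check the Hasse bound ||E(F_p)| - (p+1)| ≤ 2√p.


Affine points = {(0, 0), (1, 7), (1, 16), (2, 9), (2, 14), (4, 7), (4, 16), (7, 9), (7, 14), (10, 10), (10, 13), (12, 2), (12, 21), (14, 9), (14, 14), (15, 1), (15, 22), (17, 5), (17, 18), (18, 7), (18, 16), (20, 6), (20, 17)}; affine count = 23; |E(F_23)| = 24.

Discriminant check: Δ ∝ 4a³ + 27b² = 4·2³ + 27·0² = 4·8 + 27·0 ≡ 9 (mod 23). Nonzero ⇒ E is nonsingular.
For each x ∈ F_23, compute rhs = x³ + 2·x + 0 mod 23, then count y ∈ F_23 with y² ≡ rhs.
  x = 0: rhs = 0, matching y values: 0 (1 points).
  x = 1: rhs = 3, matching y values: 7, 16 (2 points).
  x = 2: rhs = 12, matching y values: 9, 14 (2 points).
  x = 3: rhs = 10, matching y values: none (0 points).
  x = 4: rhs = 3, matching y values: 7, 16 (2 points).
  x = 5: rhs = 20, matching y values: none (0 points).
  x = 6: rhs = 21, matching y values: none (0 points).
  x = 7: rhs = 12, matching y values: 9, 14 (2 points).
  x = 8: rhs = 22, matching y values: none (0 points).
  x = 9: rhs = 11, matching y values: none (0 points).
  x = 10: rhs = 8, matching y values: 10, 13 (2 points).
  x = 11: rhs = 19, matching y values: none (0 points).
  x = 12: rhs = 4, matching y values: 2, 21 (2 points).
  x = 13: rhs = 15, matching y values: none (0 points).
  x = 14: rhs = 12, matching y values: 9, 14 (2 points).
  x = 15: rhs = 1, matching y values: 1, 22 (2 points).
  x = 16: rhs = 11, matching y values: none (0 points).
  x = 17: rhs = 2, matching y values: 5, 18 (2 points).
  x = 18: rhs = 3, matching y values: 7, 16 (2 points).
  x = 19: rhs = 20, matching y values: none (0 points).
  x = 20: rhs = 13, matching y values: 6, 17 (2 points).
  x = 21: rhs = 11, matching y values: none (0 points).
  x = 22: rhs = 20, matching y values: none (0 points).
Total affine count: 23.
Full point count |E(F_23)| = 23 + 1 = 24.
Hasse bound: |24 − (23+1)| = |0| = 0 ≤ 2√23 ≈ 9.5917 ✓.


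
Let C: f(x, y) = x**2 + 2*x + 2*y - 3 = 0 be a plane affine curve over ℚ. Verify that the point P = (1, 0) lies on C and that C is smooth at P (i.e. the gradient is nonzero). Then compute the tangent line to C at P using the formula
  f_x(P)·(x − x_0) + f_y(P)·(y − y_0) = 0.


Tangent line at P: 4*x + 2*y - 4 = 0.

Step 1: f(1, 0) = 0, so P lies on C.
Step 2: partial derivatives
  f_x(x, y) = 2*x + 2, f_y(x, y) = 2.
  f_x(P) = 4, f_y(P) = 2 (gradient nonzero, so P is smooth).
Step 3: tangent line at P: 4·(x − 1) + 2·(y − 0) = 0.
Expanding: 4*x + 2*y - 4 = 0.


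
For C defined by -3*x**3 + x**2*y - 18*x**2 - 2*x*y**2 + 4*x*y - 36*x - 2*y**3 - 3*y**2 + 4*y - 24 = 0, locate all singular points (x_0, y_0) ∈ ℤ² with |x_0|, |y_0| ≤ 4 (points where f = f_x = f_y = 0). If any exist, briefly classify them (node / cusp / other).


Singular points: {(-2, 0)}; classification: cusp.

Compute partial derivatives:
  f_x = -9*x**2 + 2*x*y - 36*x - 2*y**2 + 4*y - 36.
  f_y = x**2 - 4*x*y + 4*x - 6*y**2 - 6*y + 4.
Scan x_0 ∈ {−4, ..., 4}. For each x_0, f_y(x_0, y) is a polynomial in y; find its integer roots y ∈ {−4, ..., 4}, then test f_x and f at those candidates.
  x = -4: f_y(-4, y) = -6*y**2 + 10*y + 4; vanishes at y ∈ {2}. (-4, 2): f_x = -52 ≠ 0.
  x = -3: f_y(-3, y) = -6*y**2 + 6*y + 1; no integer root y with |y| ≤ 4.
  x = -2: f_y(-2, y) = -6*y**2 + 2*y; vanishes at y ∈ {0}. (-2, 0): f_x = 0, f = 0 — SINGULAR.
  x = -1: f_y(-1, y) = -6*y**2 - 2*y + 1; no integer root y with |y| ≤ 4.
  x = 0: f_y(0, y) = -6*y**2 - 6*y + 4; no integer root y with |y| ≤ 4.
  x = 1: f_y(1, y) = -6*y**2 - 10*y + 9; no integer root y with |y| ≤ 4.
  x = 2: f_y(2, y) = -6*y**2 - 14*y + 16; no integer root y with |y| ≤ 4.
  x = 3: f_y(3, y) = -6*y**2 - 18*y + 25; no integer root y with |y| ≤ 4.
  x = 4: f_y(4, y) = -6*y**2 - 22*y + 36; no integer root y with |y| ≤ 4.
Only singular point on the grid: (-2, 0).
Classify: substitute x = -2 + u, y = 0 + v and expand: f = -3*u**3 + u**2*v - 2*u*v**2 - 2*v**3 + v**2.
No constant or linear terms (consistent with a singular point). Quadratic part: v**2. Cubic part: -3*u**3 + u**2*v - 2*u*v**2 - 2*v**3.
The quadratic part v**2 is a perfect square, so there is a single (double) tangent line v = 0, i.e. y = 0. Restricting the cubic part to that line (v = 0) leaves -3*u**3 ≠ 0, so f is not divisible by v and the branch is v² ≈ 3*u**3 to lowest order — this is a cusp.
Classification: cusp.


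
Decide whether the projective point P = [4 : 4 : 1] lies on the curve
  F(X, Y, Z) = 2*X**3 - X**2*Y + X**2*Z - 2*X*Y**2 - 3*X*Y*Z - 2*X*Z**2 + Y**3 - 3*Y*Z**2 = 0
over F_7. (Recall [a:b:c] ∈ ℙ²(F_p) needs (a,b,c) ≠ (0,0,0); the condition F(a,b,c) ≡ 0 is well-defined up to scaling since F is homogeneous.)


F(4,4,1) ≡ 4 (mod 7); P is NOT on the curve.

Evaluate F(4, 4, 1) term-by-term (mod 7).
  2*X**3 ↦ 2·64·1·1 = 128
  -X**2*Y ↦ -1·16·4·1 = -64
  X**2*Z ↦ 1·16·1·1 = 16
  -2*X*Y**2 ↦ -2·4·16·1 = -128
  -3*X*Y*Z ↦ -3·4·4·1 = -48
  -2*X*Z**2 ↦ -2·4·1·1 = -8
  Y**3 ↦ 1·1·64·1 = 64
  -3*Y*Z**2 ↦ -3·1·4·1 = -12
Sum: F(4, 4, 1) = (128) + (-64) + (16) + (-128) + (-48) + (-8) + (64) + (-12) = -52.
Reducing mod 7: -52 ≡ 4 (mod 7).
Since F(a, b, c) ≡ 4 ≠ 0 (mod 7), P does NOT lie on the curve.


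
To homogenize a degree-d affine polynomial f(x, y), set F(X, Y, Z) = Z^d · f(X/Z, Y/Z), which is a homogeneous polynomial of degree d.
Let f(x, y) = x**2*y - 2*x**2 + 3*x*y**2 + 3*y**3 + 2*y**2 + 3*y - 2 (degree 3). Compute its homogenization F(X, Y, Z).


F(X, Y, Z) = X**2*Y - 2*X**2*Z + 3*X*Y**2 + 3*Y**3 + 2*Y**2*Z + 3*Y*Z**2 - 2*Z**3

deg(f) = 3.
Substitute x = X/Z, y = Y/Z into f, then multiply by Z^3.
  monomial 1·x^2·y^1 ↦ 1·X^2·Y^1·Z^0.
  monomial -2·x^2·y^0 ↦ -2·X^2·Y^0·Z^1.
  monomial 3·x^1·y^2 ↦ 3·X^1·Y^2·Z^0.
  monomial 3·x^0·y^3 ↦ 3·X^0·Y^3·Z^0.
  monomial 2·x^0·y^2 ↦ 2·X^0·Y^2·Z^1.
  monomial 3·x^0·y^1 ↦ 3·X^0·Y^1·Z^2.
  monomial -2·x^0·y^0 ↦ -2·X^0·Y^0·Z^3.
Collecting: F(X, Y, Z) = X**2*Y - 2*X**2*Z + 3*X*Y**2 + 3*Y**3 + 2*Y**2*Z + 3*Y*Z**2 - 2*Z**3.


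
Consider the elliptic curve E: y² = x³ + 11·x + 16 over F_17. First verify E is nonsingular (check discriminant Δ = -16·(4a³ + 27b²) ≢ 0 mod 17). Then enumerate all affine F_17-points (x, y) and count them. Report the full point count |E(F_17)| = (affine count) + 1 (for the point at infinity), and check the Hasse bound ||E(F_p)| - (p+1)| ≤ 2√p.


Affine points = {(0, 4), (0, 13), (3, 5), (3, 12), (5, 3), (5, 14), (6, 3), (6, 14), (8, 2), (8, 15), (10, 2), (10, 15), (16, 2), (16, 15)}; affine count = 14; |E(F_17)| = 15.

Discriminant check: Δ ∝ 4a³ + 27b² = 4·11³ + 27·16² = 4·1331 + 27·256 ≡ 13 (mod 17). Nonzero ⇒ E is nonsingular.
For each x ∈ F_17, compute rhs = x³ + 11·x + 16 mod 17, then count y ∈ F_17 with y² ≡ rhs.
  x = 0: rhs = 16, matching y values: 4, 13 (2 points).
  x = 1: rhs = 11, matching y values: none (0 points).
  x = 2: rhs = 12, matching y values: none (0 points).
  x = 3: rhs = 8, matching y values: 5, 12 (2 points).
  x = 4: rhs = 5, matching y values: none (0 points).
  x = 5: rhs = 9, matching y values: 3, 14 (2 points).
  x = 6: rhs = 9, matching y values: 3, 14 (2 points).
  x = 7: rhs = 11, matching y values: none (0 points).
  x = 8: rhs = 4, matching y values: 2, 15 (2 points).
  x = 9: rhs = 11, matching y values: none (0 points).
  x = 10: rhs = 4, matching y values: 2, 15 (2 points).
  x = 11: rhs = 6, matching y values: none (0 points).
  x = 12: rhs = 6, matching y values: none (0 points).
  x = 13: rhs = 10, matching y values: none (0 points).
  x = 14: rhs = 7, matching y values: none (0 points).
  x = 15: rhs = 3, matching y values: none (0 points).
  x = 16: rhs = 4, matching y values: 2, 15 (2 points).
Total affine count: 14.
Full point count |E(F_17)| = 14 + 1 = 15.
Hasse bound: |15 − (17+1)| = |-3| = 3 ≤ 2√17 ≈ 8.2462 ✓.


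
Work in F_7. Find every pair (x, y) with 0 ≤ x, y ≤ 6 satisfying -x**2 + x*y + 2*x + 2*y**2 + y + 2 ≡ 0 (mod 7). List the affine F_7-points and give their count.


Affine F_7-points: {(1, 1), (1, 5), (2, 1), (5, 2), (6, 2), (6, 5)}; count = 6.

For each of the 49 pairs (x, y) ∈ F_7², evaluate f(x, y) mod 7. Record the zeros.
  x = 0: [0↦2, 1↦5, 2↦5, 3↦2, 4↦3, 5↦1, 6↦3]  zeros at y ∈ ∅
  x = 1: [0↦3, 1↦0, 2↦1, 3↦6, 4↦1, 5↦0, 6↦3]  zeros at y ∈ {1, 5}
  x = 2: [0↦2, 1↦0, 2↦2, 3↦1, 4↦4, 5↦4, 6↦1]  zeros at y ∈ {1}
  x = 3: [0↦6, 1↦5, 2↦1, 3↦1, 4↦5, 5↦6, 6↦4]  zeros at y ∈ ∅
  x = 4: [0↦1, 1↦1, 2↦5, 3↦6, 4↦4, 5↦6, 6↦5]  zeros at y ∈ ∅
  x = 5: [0↦1, 1↦2, 2↦0, 3↦2, 4↦1, 5↦4, 6↦4]  zeros at y ∈ {2}
  x = 6: [0↦6, 1↦1, 2↦0, 3↦3, 4↦3, 5↦0, 6↦1]  zeros at y ∈ {2, 5}
Collecting zeros: affine points = {(1, 1), (1, 5), (2, 1), (5, 2), (6, 2), (6, 5)}.
Total count |C(F_7)_aff| = 6.


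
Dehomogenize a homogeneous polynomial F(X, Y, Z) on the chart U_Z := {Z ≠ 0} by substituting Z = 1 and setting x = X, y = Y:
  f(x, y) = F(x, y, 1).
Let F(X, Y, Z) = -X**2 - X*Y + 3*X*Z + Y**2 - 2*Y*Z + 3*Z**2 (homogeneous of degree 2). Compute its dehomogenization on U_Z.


f(x, y) = -x**2 - x*y + 3*x + y**2 - 2*y + 3

On U_Z we set Z = 1. Each monomial c·X^i·Y^j·Z^k in F becomes c·x^i·y^j·1^k = c·x^i·y^j.
Substituting Z = 1: F(X, Y, 1) = -x**2 - x*y + 3*x + y**2 - 2*y + 3.
Note: deg(f) ≤ deg(F) = 2; strict inequality happens when F is divisible by Z (lost terms).


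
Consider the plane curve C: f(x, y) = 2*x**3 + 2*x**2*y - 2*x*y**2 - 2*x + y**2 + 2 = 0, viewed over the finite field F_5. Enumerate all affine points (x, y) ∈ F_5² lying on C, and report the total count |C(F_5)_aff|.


Affine F_5-points: {(3, 0), (4, 3)}; count = 2.

For each of the 25 pairs (x, y) ∈ F_5², evaluate f(x, y) mod 5. Record the zeros.
  x = 0: [0↦2, 1↦3, 2↦1, 3↦1, 4↦3]  zeros at y ∈ ∅
  x = 1: [0↦2, 1↦3, 2↦2, 3↦4, 4↦4]  zeros at y ∈ ∅
  x = 2: [0↦4, 1↦4, 2↦3, 3↦1, 4↦3]  zeros at y ∈ ∅
  x = 3: [0↦0, 1↦3, 2↦1, 3↦4, 4↦2]  zeros at y ∈ {0}
  x = 4: [0↦2, 1↦2, 2↦3, 3↦0, 4↦3]  zeros at y ∈ {3}
Collecting zeros: affine points = {(3, 0), (4, 3)}.
Total count |C(F_5)_aff| = 2.


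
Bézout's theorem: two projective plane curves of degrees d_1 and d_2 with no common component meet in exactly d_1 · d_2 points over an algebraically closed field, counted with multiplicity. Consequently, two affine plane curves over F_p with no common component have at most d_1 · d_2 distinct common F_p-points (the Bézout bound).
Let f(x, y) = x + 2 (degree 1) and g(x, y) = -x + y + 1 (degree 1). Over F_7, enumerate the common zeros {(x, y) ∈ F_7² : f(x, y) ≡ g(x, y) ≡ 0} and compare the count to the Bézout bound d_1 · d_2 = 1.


Common zeros: {(5, 4)}; count = 1; Bézout bound = 1.

deg(f) = 1, deg(g) = 1, so Bézout bound = 1.
Scan x ∈ F_7. For each x, list the y ∈ F_7 with f(x, y) ≡ 0 and those with g(x, y) ≡ 0 (mod 7); the common zeros in that column are the intersection.
  x = 0: f ≡ 0 at y ∈ ∅; g ≡ 0 at y ∈ {6}; common: ∅.
  x = 1: f ≡ 0 at y ∈ ∅; g ≡ 0 at y ∈ {0}; common: ∅.
  x = 2: f ≡ 0 at y ∈ ∅; g ≡ 0 at y ∈ {1}; common: ∅.
  x = 3: f ≡ 0 at y ∈ ∅; g ≡ 0 at y ∈ {2}; common: ∅.
  x = 4: f ≡ 0 at y ∈ ∅; g ≡ 0 at y ∈ {3}; common: ∅.
  x = 5: f ≡ 0 at y ∈ {0, 1, 2, 3, 4, 5, 6}; g ≡ 0 at y ∈ {4}; common: {4}.
  x = 6: f ≡ 0 at y ∈ ∅; g ≡ 0 at y ∈ {5}; common: ∅.
Collecting: common zeros = {(5, 4)}, so the count is 1.
Comparison with the Bézout bound: 1 ≤ 1 = deg(f)·deg(g), as expected for curves with no common component (the bound is attained).


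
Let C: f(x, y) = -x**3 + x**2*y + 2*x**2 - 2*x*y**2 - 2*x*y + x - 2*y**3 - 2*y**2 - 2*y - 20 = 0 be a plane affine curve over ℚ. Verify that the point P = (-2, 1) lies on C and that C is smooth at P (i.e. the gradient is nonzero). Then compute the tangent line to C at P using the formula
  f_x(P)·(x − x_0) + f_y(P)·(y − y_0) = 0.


Tangent line at P: -27*x + 4*y - 58 = 0.

Step 1: f(-2, 1) = 0, so P lies on C.
Step 2: partial derivatives
  f_x(x, y) = -3*x**2 + 2*x*y + 4*x - 2*y**2 - 2*y + 1, f_y(x, y) = x**2 - 4*x*y - 2*x - 6*y**2 - 4*y - 2.
  f_x(P) = -27, f_y(P) = 4 (gradient nonzero, so P is smooth).
Step 3: tangent line at P: -27·(x − -2) + 4·(y − 1) = 0.
Expanding: -27*x + 4*y - 58 = 0.


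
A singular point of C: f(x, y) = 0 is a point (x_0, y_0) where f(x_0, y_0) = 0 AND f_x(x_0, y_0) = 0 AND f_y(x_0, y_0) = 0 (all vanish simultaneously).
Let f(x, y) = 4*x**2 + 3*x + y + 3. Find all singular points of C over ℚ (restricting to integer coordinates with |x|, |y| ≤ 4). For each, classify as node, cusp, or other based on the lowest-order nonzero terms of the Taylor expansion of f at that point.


No singular points in the scanned grid; C is smooth there.

Compute partial derivatives:
  f_x = 8*x + 3.
  f_y = 1.
f_y = 1 is a nonzero constant, so f_y never vanishes: no point (x, y) can satisfy f = f_x = f_y = 0. In particular no (x, y) ∈ {−4, ..., 4}² is singular; the curve is smooth.


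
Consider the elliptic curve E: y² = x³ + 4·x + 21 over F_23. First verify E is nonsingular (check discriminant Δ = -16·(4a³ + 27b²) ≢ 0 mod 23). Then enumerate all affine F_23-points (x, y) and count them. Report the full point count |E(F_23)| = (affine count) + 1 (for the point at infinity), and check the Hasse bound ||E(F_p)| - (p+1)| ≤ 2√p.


Affine points = {(1, 7), (1, 16), (4, 3), (4, 20), (6, 10), (6, 13), (7, 1), (7, 22), (8, 6), (8, 17), (9, 2), (9, 21), (10, 7), (10, 16), (11, 4), (11, 19), (12, 7), (12, 16), (13, 4), (13, 19), (15, 11), (15, 12), (16, 8), (16, 15), (22, 4), (22, 19)}; affine count = 26; |E(F_23)| = 27.

Discriminant check: Δ ∝ 4a³ + 27b² = 4·4³ + 27·21² = 4·64 + 27·441 ≡ 19 (mod 23). Nonzero ⇒ E is nonsingular.
For each x ∈ F_23, compute rhs = x³ + 4·x + 21 mod 23, then count y ∈ F_23 with y² ≡ rhs.
  x = 0: rhs = 21, matching y values: none (0 points).
  x = 1: rhs = 3, matching y values: 7, 16 (2 points).
  x = 2: rhs = 14, matching y values: none (0 points).
  x = 3: rhs = 14, matching y values: none (0 points).
  x = 4: rhs = 9, matching y values: 3, 20 (2 points).
  x = 5: rhs = 5, matching y values: none (0 points).
  x = 6: rhs = 8, matching y values: 10, 13 (2 points).
  x = 7: rhs = 1, matching y values: 1, 22 (2 points).
  x = 8: rhs = 13, matching y values: 6, 17 (2 points).
  x = 9: rhs = 4, matching y values: 2, 21 (2 points).
  x = 10: rhs = 3, matching y values: 7, 16 (2 points).
  x = 11: rhs = 16, matching y values: 4, 19 (2 points).
  x = 12: rhs = 3, matching y values: 7, 16 (2 points).
  x = 13: rhs = 16, matching y values: 4, 19 (2 points).
  x = 14: rhs = 15, matching y values: none (0 points).
  x = 15: rhs = 6, matching y values: 11, 12 (2 points).
  x = 16: rhs = 18, matching y values: 8, 15 (2 points).
  x = 17: rhs = 11, matching y values: none (0 points).
  x = 18: rhs = 14, matching y values: none (0 points).
  x = 19: rhs = 10, matching y values: none (0 points).
  x = 20: rhs = 5, matching y values: none (0 points).
  x = 21: rhs = 5, matching y values: none (0 points).
  x = 22: rhs = 16, matching y values: 4, 19 (2 points).
Total affine count: 26.
Full point count |E(F_23)| = 26 + 1 = 27.
Hasse bound: |27 − (23+1)| = |3| = 3 ≤ 2√23 ≈ 9.5917 ✓.


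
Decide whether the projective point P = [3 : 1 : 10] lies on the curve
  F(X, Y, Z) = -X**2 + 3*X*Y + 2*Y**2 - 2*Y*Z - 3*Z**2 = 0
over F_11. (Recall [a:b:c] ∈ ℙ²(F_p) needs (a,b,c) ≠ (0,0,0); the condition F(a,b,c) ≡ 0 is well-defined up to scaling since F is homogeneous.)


F(3,1,10) ≡ 1 (mod 11); P is NOT on the curve.

Evaluate F(3, 1, 10) term-by-term (mod 11).
  -X**2 ↦ -1·9·1·1 = -9
  3*X*Y ↦ 3·3·1·1 = 9
  2*Y**2 ↦ 2·1·1·1 = 2
  -2*Y*Z ↦ -2·1·1·10 = -20
  -3*Z**2 ↦ -3·1·1·100 = -300
Sum: F(3, 1, 10) = (-9) + (9) + (2) + (-20) + (-300) = -318.
Reducing mod 11: -318 ≡ 1 (mod 11).
Since F(a, b, c) ≡ 1 ≠ 0 (mod 11), P does NOT lie on the curve.


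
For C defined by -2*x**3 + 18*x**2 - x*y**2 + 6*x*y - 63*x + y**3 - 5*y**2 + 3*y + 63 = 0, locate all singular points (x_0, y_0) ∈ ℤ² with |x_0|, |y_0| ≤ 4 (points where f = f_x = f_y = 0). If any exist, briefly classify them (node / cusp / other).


Singular points: {(3, 3)}; classification: cusp.

Compute partial derivatives:
  f_x = -6*x**2 + 36*x - y**2 + 6*y - 63.
  f_y = -2*x*y + 6*x + 3*y**2 - 10*y + 3.
Scan x_0 ∈ {−4, ..., 4}. For each x_0, f_y(x_0, y) is a polynomial in y; find its integer roots y ∈ {−4, ..., 4}, then test f_x and f at those candidates.
  x = -4: f_y(-4, y) = 3*y**2 - 2*y - 21; vanishes at y ∈ {3}. (-4, 3): f_x = -294 ≠ 0.
  x = -3: f_y(-3, y) = 3*y**2 - 4*y - 15; vanishes at y ∈ {3}. (-3, 3): f_x = -216 ≠ 0.
  x = -2: f_y(-2, y) = 3*y**2 - 6*y - 9; vanishes at y ∈ {-1, 3}. (-2, -1): f_x = -166 ≠ 0; (-2, 3): f_x = -150 ≠ 0.
  x = -1: f_y(-1, y) = 3*y**2 - 8*y - 3; vanishes at y ∈ {3}. (-1, 3): f_x = -96 ≠ 0.
  x = 0: f_y(0, y) = 3*y**2 - 10*y + 3; vanishes at y ∈ {3}. (0, 3): f_x = -54 ≠ 0.
  x = 1: f_y(1, y) = 3*y**2 - 12*y + 9; vanishes at y ∈ {1, 3}. (1, 1): f_x = -28 ≠ 0; (1, 3): f_x = -24 ≠ 0.
  x = 2: f_y(2, y) = 3*y**2 - 14*y + 15; vanishes at y ∈ {3}. (2, 3): f_x = -6 ≠ 0.
  x = 3: f_y(3, y) = 3*y**2 - 16*y + 21; vanishes at y ∈ {3}. (3, 3): f_x = 0, f = 0 — SINGULAR.
  x = 4: f_y(4, y) = 3*y**2 - 18*y + 27; vanishes at y ∈ {3}. (4, 3): f_x = -6 ≠ 0.
Only singular point on the grid: (3, 3).
Classify: substitute x = 3 + u, y = 3 + v and expand: f = -2*u**3 - u*v**2 + v**3 + v**2.
No constant or linear terms (consistent with a singular point). Quadratic part: v**2. Cubic part: -2*u**3 - u*v**2 + v**3.
The quadratic part v**2 is a perfect square, so there is a single (double) tangent line v = 0, i.e. y = 3. Restricting the cubic part to that line (v = 0) leaves -2*u**3 ≠ 0, so f is not divisible by v and the branch is v² ≈ 2*u**3 to lowest order — this is a cusp.
Classification: cusp.


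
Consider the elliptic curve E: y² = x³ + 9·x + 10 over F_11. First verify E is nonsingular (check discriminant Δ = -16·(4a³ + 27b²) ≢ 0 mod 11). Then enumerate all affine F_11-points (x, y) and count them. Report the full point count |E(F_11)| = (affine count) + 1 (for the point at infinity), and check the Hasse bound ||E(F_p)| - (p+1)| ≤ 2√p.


Affine points = {(1, 3), (1, 8), (2, 5), (2, 6), (3, 3), (3, 8), (4, 0), (5, 2), (5, 9), (6, 4), (6, 7), (7, 3), (7, 8), (8, 0), (10, 0)}; affine count = 15; |E(F_11)| = 16.

Discriminant check: Δ ∝ 4a³ + 27b² = 4·9³ + 27·10² = 4·729 + 27·100 ≡ 6 (mod 11). Nonzero ⇒ E is nonsingular.
For each x ∈ F_11, compute rhs = x³ + 9·x + 10 mod 11, then count y ∈ F_11 with y² ≡ rhs.
  x = 0: rhs = 10, matching y values: none (0 points).
  x = 1: rhs = 9, matching y values: 3, 8 (2 points).
  x = 2: rhs = 3, matching y values: 5, 6 (2 points).
  x = 3: rhs = 9, matching y values: 3, 8 (2 points).
  x = 4: rhs = 0, matching y values: 0 (1 points).
  x = 5: rhs = 4, matching y values: 2, 9 (2 points).
  x = 6: rhs = 5, matching y values: 4, 7 (2 points).
  x = 7: rhs = 9, matching y values: 3, 8 (2 points).
  x = 8: rhs = 0, matching y values: 0 (1 points).
  x = 9: rhs = 6, matching y values: none (0 points).
  x = 10: rhs = 0, matching y values: 0 (1 points).
Total affine count: 15.
Full point count |E(F_11)| = 15 + 1 = 16.
Hasse bound: |16 − (11+1)| = |4| = 4 ≤ 2√11 ≈ 6.6332 ✓.


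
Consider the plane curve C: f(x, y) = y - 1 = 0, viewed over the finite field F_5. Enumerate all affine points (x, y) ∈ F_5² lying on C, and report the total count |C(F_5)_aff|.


Affine F_5-points: {(0, 1), (1, 1), (2, 1), (3, 1), (4, 1)}; count = 5.

For each of the 25 pairs (x, y) ∈ F_5², evaluate f(x, y) mod 5. Record the zeros.
  x = 0: [0↦4, 1↦0, 2↦1, 3↦2, 4↦3]  zeros at y ∈ {1}
  x = 1: [0↦4, 1↦0, 2↦1, 3↦2, 4↦3]  zeros at y ∈ {1}
  x = 2: [0↦4, 1↦0, 2↦1, 3↦2, 4↦3]  zeros at y ∈ {1}
  x = 3: [0↦4, 1↦0, 2↦1, 3↦2, 4↦3]  zeros at y ∈ {1}
  x = 4: [0↦4, 1↦0, 2↦1, 3↦2, 4↦3]  zeros at y ∈ {1}
Collecting zeros: affine points = {(0, 1), (1, 1), (2, 1), (3, 1), (4, 1)}.
Total count |C(F_5)_aff| = 5.


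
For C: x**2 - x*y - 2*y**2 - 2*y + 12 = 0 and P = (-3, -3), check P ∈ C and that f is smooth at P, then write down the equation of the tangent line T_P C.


Tangent line at P: -3*x + 13*y + 30 = 0.

Step 1: f(-3, -3) = 0, so P lies on C.
Step 2: partial derivatives
  f_x(x, y) = 2*x - y, f_y(x, y) = -x - 4*y - 2.
  f_x(P) = -3, f_y(P) = 13 (gradient nonzero, so P is smooth).
Step 3: tangent line at P: -3·(x − -3) + 13·(y − -3) = 0.
Expanding: -3*x + 13*y + 30 = 0.


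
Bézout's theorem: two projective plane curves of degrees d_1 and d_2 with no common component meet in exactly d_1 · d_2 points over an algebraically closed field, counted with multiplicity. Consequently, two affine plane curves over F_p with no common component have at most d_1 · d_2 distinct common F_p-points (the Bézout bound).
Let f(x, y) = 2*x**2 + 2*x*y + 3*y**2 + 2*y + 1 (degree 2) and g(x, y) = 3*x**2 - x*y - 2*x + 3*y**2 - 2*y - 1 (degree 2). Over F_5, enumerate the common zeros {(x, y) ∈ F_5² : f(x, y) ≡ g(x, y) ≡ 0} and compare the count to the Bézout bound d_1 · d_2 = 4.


Common zeros: {(1, 1)}; count = 1; Bézout bound = 4.

deg(f) = 2, deg(g) = 2, so Bézout bound = 4.
Scan x ∈ F_5. For each x, list the y ∈ F_5 with f(x, y) ≡ 0 and those with g(x, y) ≡ 0 (mod 5); the common zeros in that column are the intersection.
  x = 0: f ≡ 0 at y ∈ ∅; g ≡ 0 at y ∈ {1, 3}; common: ∅.
  x = 1: f ≡ 0 at y ∈ {1}; g ≡ 0 at y ∈ {0, 1}; common: {1}.
  x = 2: f ≡ 0 at y ∈ ∅; g ≡ 0 at y ∈ ∅; common: ∅.
  x = 3: f ≡ 0 at y ∈ {1, 3}; g ≡ 0 at y ∈ {0}; common: ∅.
  x = 4: f ≡ 0 at y ∈ {2, 3}; g ≡ 0 at y ∈ ∅; common: ∅.
Collecting: common zeros = {(1, 1)}, so the count is 1.
Comparison with the Bézout bound: 1 ≤ 4 = deg(f)·deg(g), as expected for curves with no common component (the affine F_5-count falls short of the bound because intersections may lie at infinity, over extension fields, or carry multiplicity).


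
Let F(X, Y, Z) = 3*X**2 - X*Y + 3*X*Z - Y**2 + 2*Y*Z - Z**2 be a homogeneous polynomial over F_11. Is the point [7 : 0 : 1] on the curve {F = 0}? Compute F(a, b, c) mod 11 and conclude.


F(7,0,1) ≡ 2 (mod 11); P is NOT on the curve.

Evaluate F(7, 0, 1) term-by-term (mod 11).
  3*X**2 ↦ 3·49·1·1 = 147
  -X*Y ↦ -1·7·0·1 = 0
  3*X*Z ↦ 3·7·1·1 = 21
  -Y**2 ↦ -1·1·0·1 = 0
  2*Y*Z ↦ 2·1·0·1 = 0
  -Z**2 ↦ -1·1·1·1 = -1
Sum: F(7, 0, 1) = (147) + (0) + (21) + (0) + (0) + (-1) = 167.
Reducing mod 11: 167 ≡ 2 (mod 11).
Since F(a, b, c) ≡ 2 ≠ 0 (mod 11), P does NOT lie on the curve.


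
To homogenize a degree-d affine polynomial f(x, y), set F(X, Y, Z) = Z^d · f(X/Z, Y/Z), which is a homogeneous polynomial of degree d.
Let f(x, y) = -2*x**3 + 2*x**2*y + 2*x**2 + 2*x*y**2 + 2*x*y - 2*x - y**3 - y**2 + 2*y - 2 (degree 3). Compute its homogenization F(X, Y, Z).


F(X, Y, Z) = -2*X**3 + 2*X**2*Y + 2*X**2*Z + 2*X*Y**2 + 2*X*Y*Z - 2*X*Z**2 - Y**3 - Y**2*Z + 2*Y*Z**2 - 2*Z**3

deg(f) = 3.
Substitute x = X/Z, y = Y/Z into f, then multiply by Z^3.
  monomial -2·x^3·y^0 ↦ -2·X^3·Y^0·Z^0.
  monomial 2·x^2·y^1 ↦ 2·X^2·Y^1·Z^0.
  monomial 2·x^2·y^0 ↦ 2·X^2·Y^0·Z^1.
  monomial 2·x^1·y^2 ↦ 2·X^1·Y^2·Z^0.
  monomial 2·x^1·y^1 ↦ 2·X^1·Y^1·Z^1.
  monomial -2·x^1·y^0 ↦ -2·X^1·Y^0·Z^2.
  monomial -1·x^0·y^3 ↦ -1·X^0·Y^3·Z^0.
  monomial -1·x^0·y^2 ↦ -1·X^0·Y^2·Z^1.
  monomial 2·x^0·y^1 ↦ 2·X^0·Y^1·Z^2.
  monomial -2·x^0·y^0 ↦ -2·X^0·Y^0·Z^3.
Collecting: F(X, Y, Z) = -2*X**3 + 2*X**2*Y + 2*X**2*Z + 2*X*Y**2 + 2*X*Y*Z - 2*X*Z**2 - Y**3 - Y**2*Z + 2*Y*Z**2 - 2*Z**3.
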